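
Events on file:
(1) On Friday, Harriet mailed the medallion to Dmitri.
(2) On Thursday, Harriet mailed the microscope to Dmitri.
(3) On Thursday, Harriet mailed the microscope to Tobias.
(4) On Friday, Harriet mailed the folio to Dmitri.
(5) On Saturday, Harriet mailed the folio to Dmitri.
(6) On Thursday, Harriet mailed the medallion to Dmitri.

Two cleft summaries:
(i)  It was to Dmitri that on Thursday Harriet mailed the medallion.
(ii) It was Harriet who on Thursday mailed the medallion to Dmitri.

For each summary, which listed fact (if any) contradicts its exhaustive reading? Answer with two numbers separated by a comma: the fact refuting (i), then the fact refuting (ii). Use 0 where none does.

(i): focus "Dmitri". No fact shares Harriet as agent and the medallion as thing and on Thursday as setting with a different recipient. 0.
(ii): focus "Harriet". No fact shares the medallion as thing and Dmitri as recipient and on Thursday as setting with a different agent. 0.

0, 0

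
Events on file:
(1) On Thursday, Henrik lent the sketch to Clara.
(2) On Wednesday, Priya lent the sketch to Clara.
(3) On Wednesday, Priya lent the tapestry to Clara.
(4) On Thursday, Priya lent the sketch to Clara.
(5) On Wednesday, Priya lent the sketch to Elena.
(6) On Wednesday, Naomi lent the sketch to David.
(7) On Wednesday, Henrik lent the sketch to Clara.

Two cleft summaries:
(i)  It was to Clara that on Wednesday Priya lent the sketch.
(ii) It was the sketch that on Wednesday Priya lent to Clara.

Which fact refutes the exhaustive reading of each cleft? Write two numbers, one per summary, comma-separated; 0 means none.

(i): focus "Clara". Looking for same agent, thing, setting (Priya / the sketch / on Wednesday) with some other recipient — fact (5) has Elena there. Refuted.
(ii): focus "the sketch". Looking for same agent, recipient, setting (Priya / Clara / on Wednesday) with some other thing — fact (3) has the tapestry there. Refuted.

5, 3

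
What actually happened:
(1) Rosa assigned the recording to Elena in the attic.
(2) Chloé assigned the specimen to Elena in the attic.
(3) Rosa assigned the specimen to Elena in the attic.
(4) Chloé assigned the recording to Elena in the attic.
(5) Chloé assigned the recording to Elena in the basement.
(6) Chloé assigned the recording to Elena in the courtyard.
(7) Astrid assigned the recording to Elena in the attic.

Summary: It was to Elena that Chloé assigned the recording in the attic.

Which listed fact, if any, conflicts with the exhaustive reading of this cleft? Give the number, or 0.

0

Focus of the cleft: "Elena" (the recipient). Presupposed background: Chloé as agent and the recording as thing and in the attic as setting.
Exhaustivity: Elena is the only recipient satisfying that background.
Every other fact differs from the presupposition on some backgrounded slot, so none challenges the exhaustivity.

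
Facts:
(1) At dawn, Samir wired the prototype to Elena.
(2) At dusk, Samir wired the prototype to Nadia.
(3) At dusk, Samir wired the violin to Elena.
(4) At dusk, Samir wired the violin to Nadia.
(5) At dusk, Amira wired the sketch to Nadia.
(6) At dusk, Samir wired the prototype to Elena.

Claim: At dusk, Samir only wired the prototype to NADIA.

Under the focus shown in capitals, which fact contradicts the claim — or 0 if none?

Focus (in capitals) is "Nadia" — the recipient. "Only" excludes alternative recipients while holding fixed same agent, thing, setting (Samir / the prototype / at dusk).
Fact (6) shares the background but differs in recipient (Elena) — a counterexample.

6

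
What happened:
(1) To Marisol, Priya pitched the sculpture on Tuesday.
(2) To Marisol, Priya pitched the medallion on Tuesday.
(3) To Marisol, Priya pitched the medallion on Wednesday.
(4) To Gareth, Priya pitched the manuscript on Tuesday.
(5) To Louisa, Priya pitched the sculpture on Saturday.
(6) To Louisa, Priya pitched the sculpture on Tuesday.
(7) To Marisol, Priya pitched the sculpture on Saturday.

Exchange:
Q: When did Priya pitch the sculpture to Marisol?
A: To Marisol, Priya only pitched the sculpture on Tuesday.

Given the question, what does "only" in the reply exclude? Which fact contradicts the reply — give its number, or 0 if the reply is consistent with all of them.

The question "When did ...?" targets the setting, so in the reply the focus falls on "on Tuesday".
"Only" then excludes alternative settings while the background — Priya as agent and the sculpture as thing and Marisol as recipient — is held fixed.
Fact (7) keeps Priya as agent and the sculpture as thing and Marisol as recipient but has setting = on Saturday; that refutes the reply.
(Fact (6) would refute a reading with focus on the recipient — but that is not what the question asks.)

7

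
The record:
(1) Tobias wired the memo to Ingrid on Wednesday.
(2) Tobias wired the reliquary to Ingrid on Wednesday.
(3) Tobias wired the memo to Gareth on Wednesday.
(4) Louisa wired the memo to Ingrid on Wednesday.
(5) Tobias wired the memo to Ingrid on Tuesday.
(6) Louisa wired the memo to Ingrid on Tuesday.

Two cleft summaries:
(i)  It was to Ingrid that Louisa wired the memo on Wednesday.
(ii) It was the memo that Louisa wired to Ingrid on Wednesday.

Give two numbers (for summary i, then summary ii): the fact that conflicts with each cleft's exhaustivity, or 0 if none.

0, 0

Summary (i) focuses "Ingrid" (the recipient); background agent = Louisa, thing = the memo, setting = on Wednesday. No fact matches that background with a different recipient, so 0.
Summary (ii) focuses "the memo" (the thing); background agent = Louisa, recipient = Ingrid, setting = on Wednesday. No fact matches that background with a different thing, so 0.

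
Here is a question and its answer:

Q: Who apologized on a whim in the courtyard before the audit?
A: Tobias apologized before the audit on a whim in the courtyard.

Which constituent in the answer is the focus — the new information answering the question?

The wh-word "who" asks about the subject (agent).
In the answer, "in the courtyard", "on a whim" and "before the audit" are given — repeated from the question.
The constituent filling the subject (agent) gap is "Tobias"; that is the focus and would carry nuclear stress.

Tobias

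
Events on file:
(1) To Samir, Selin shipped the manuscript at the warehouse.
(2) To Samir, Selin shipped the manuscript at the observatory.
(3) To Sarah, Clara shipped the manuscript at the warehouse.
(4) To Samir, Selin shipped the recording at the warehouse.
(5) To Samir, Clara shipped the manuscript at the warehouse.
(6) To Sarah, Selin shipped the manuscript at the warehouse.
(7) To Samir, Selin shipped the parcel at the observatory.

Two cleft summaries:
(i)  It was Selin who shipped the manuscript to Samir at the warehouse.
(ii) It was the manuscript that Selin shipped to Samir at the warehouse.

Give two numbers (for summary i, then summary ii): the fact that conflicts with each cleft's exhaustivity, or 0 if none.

Summary (i) focuses "Selin" (the agent); background thing = the manuscript, recipient = Samir, setting = at the warehouse. Fact (5) matches that background with agent = Clara — refutes (i).
Summary (ii) focuses "the manuscript" (the thing); background agent = Selin, recipient = Samir, setting = at the warehouse. Fact (4) matches that background with thing = the recording — refutes (ii).

5, 4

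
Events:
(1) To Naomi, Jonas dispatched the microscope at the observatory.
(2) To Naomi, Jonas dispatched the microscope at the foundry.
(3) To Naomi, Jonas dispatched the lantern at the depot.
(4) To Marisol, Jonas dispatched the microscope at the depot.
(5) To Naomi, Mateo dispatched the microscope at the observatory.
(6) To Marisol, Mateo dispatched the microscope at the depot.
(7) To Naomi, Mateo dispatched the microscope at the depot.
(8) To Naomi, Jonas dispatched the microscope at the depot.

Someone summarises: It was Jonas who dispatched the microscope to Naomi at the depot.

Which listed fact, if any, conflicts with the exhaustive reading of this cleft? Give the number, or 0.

Focus of the cleft: "Jonas" (the agent). Presupposed background: thing = the microscope, recipient = Naomi, setting = at the depot.
The exhaustive reading says no other agent fits that background.
Fact (7) shares the background but with agent = Mateo; exhaustivity is violated.

7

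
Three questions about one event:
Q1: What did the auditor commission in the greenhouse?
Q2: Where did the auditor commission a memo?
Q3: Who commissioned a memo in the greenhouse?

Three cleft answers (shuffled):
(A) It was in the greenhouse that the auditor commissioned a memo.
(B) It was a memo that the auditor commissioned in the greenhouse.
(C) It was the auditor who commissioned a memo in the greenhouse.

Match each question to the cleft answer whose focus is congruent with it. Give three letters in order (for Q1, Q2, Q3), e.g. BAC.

BAC

Q1 asks about the direct object; cleft (B) focuses "a memo", which is the direct object — so Q1 → B.
Q2 asks about the location; cleft (A) focuses "in the greenhouse", which is the location — so Q2 → A.
Q3 asks about the subject (agent); cleft (C) focuses "the auditor", which is the subject (agent) — so Q3 → C.
Mapping: Q1→B, Q2→A, Q3→C.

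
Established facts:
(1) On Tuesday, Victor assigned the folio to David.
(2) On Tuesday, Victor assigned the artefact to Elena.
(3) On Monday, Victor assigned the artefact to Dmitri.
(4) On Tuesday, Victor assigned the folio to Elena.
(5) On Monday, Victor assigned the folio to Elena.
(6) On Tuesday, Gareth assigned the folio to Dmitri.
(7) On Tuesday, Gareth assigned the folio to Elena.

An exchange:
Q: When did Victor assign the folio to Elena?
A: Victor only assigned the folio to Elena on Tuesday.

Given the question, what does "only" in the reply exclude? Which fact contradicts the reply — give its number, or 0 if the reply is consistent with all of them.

5

Answering "When did ...?" puts focus on the setting — here, "on Tuesday".
"Only" then excludes alternative settings while the background — same agent, thing, recipient (Victor / the folio / Elena) — is held fixed.
Fact (5) shares the background with a different setting (on Monday) — counterexample.
(Fact (2) would refute a reading with focus on the thing — but that is not what the question asks.)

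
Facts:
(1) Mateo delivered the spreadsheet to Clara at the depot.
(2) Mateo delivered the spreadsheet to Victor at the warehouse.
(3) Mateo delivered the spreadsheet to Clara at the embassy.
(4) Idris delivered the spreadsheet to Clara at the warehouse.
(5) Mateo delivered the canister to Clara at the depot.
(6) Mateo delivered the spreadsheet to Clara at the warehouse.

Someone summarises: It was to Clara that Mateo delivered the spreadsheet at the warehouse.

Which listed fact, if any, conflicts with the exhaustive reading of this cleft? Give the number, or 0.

Focus of the cleft: "Clara" (the recipient). Presupposed background: agent = Mateo, thing = the spreadsheet, setting = at the warehouse.
Exhaustivity: Clara is the only recipient satisfying that background.
But fact (2) also has agent = Mateo, thing = the spreadsheet, setting = at the warehouse, with recipient = Victor — so the exhaustive reading fails.

2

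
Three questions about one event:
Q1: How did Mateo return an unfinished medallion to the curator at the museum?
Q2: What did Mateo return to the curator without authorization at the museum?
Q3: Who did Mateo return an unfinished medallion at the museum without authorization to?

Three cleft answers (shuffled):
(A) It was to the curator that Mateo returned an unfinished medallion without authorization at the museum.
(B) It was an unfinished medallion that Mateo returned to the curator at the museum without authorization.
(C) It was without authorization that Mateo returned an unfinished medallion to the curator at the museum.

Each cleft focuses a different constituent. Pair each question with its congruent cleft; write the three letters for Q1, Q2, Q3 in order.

CBA

Q1 asks about the manner; cleft (C) focuses "without authorization", which is the manner — so Q1 → C.
Q2 asks about the direct object; cleft (B) focuses "an unfinished medallion", which is the direct object — so Q2 → B.
Q3 asks about the recipient; cleft (A) focuses "to the curator", which is the recipient — so Q3 → A.
Mapping: Q1→C, Q2→B, Q3→A.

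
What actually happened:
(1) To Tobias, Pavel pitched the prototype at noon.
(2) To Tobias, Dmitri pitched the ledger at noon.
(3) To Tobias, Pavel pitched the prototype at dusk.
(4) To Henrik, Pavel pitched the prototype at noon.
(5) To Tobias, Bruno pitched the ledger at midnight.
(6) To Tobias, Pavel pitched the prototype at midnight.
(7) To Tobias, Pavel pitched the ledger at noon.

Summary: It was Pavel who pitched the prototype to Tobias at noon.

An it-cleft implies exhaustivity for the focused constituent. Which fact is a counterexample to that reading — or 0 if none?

0

Focus of the cleft: "Pavel" (the agent). Presupposed background: the prototype as thing and Tobias as recipient and at noon as setting.
The exhaustive reading says no other agent fits that background.
Every other fact differs from the presupposition on some backgrounded slot, so none challenges the exhaustivity.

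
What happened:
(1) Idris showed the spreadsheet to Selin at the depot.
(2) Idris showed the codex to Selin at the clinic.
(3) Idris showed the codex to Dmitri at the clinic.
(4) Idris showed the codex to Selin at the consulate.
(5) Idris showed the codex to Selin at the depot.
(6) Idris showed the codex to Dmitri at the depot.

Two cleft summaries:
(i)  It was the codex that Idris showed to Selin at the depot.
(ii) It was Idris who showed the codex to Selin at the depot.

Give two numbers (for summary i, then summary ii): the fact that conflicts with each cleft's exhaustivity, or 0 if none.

1, 0

(i): focus "the codex". Looking for agent = Idris, recipient = Selin, setting = at the depot with some other thing — fact (1) has the spreadsheet there. Refuted.
(ii): focus "Idris". No fact shares thing = the codex, recipient = Selin, setting = at the depot with a different agent. 0.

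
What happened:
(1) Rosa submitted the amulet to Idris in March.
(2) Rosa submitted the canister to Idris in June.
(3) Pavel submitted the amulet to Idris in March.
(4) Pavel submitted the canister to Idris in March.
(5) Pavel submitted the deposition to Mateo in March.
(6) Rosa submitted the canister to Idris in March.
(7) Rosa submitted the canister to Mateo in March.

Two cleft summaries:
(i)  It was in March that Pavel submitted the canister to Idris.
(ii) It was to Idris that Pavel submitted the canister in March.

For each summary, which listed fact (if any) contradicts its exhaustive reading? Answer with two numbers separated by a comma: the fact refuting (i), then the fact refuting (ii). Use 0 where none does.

(i): focus "in March". No fact shares agent = Pavel, thing = the canister, recipient = Idris with a different setting. 0.
(ii): focus "Idris". No fact shares agent = Pavel, thing = the canister, setting = in March with a different recipient. 0.

0, 0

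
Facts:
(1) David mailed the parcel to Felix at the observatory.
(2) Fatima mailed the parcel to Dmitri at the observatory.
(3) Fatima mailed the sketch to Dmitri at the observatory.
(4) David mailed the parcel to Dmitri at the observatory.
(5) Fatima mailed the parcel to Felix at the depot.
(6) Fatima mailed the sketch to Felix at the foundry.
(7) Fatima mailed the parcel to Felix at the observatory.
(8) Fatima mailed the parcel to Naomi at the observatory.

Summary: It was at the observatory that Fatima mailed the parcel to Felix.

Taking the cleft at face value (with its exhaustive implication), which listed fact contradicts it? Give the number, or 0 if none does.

5

The cleft puts "at the observatory" in focus and presupposes the open proposition with Fatima as agent and the parcel as thing and Felix as recipient.
The exhaustive reading says no other setting fits that background.
But fact (5) also has Fatima as agent and the parcel as thing and Felix as recipient, with setting = at the depot — so the exhaustive reading fails.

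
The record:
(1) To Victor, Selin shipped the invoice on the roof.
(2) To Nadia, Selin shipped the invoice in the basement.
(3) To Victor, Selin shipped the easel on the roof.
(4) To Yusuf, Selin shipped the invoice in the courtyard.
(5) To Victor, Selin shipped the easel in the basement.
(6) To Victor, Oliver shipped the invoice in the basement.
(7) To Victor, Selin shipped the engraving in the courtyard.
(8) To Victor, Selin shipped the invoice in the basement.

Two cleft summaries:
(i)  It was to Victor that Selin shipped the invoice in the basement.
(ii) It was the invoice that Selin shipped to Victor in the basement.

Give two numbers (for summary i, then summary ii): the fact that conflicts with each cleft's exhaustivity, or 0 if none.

(i): focus "Victor". Looking for Selin as agent and the invoice as thing and in the basement as setting with some other recipient — fact (2) has Nadia there. Refuted.
(ii): focus "the invoice". Looking for Selin as agent and Victor as recipient and in the basement as setting with some other thing — fact (5) has the easel there. Refuted.

2, 5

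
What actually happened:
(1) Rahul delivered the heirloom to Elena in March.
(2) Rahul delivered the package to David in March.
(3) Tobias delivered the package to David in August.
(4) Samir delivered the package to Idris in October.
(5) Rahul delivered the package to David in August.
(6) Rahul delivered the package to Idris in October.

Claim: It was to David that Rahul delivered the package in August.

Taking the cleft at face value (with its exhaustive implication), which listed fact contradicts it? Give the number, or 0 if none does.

0

Focus of the cleft: "David" (the recipient). Presupposed background: same agent, thing, setting (Rahul / the package / in August).
The exhaustive reading says no other recipient fits that background.
No listed fact matches the background with a different recipient. Exhaustivity holds.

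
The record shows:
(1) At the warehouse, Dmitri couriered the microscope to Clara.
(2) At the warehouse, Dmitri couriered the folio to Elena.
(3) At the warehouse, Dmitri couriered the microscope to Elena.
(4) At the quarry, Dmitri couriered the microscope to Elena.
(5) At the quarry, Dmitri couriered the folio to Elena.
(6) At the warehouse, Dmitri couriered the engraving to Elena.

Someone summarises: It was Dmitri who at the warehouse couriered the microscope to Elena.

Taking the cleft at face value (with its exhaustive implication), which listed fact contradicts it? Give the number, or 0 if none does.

0

Focus of the cleft: "Dmitri" (the agent). Presupposed background: thing = the microscope, recipient = Elena, setting = at the warehouse.
The exhaustive reading says no other agent fits that background.
No listed fact matches the background with a different agent. Exhaustivity holds.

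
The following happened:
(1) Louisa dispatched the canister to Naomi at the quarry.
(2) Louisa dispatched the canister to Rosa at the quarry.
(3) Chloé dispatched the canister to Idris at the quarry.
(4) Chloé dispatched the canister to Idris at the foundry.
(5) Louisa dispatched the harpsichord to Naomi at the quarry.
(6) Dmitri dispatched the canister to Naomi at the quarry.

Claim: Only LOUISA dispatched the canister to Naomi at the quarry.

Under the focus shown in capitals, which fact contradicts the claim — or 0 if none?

Focus (in capitals) is "Louisa" — the agent. "Only" excludes alternative agents while holding fixed same thing, recipient, setting (the canister / Naomi / at the quarry).
Fact (6) shares the background but differs in agent (Dmitri) — a counterexample.

6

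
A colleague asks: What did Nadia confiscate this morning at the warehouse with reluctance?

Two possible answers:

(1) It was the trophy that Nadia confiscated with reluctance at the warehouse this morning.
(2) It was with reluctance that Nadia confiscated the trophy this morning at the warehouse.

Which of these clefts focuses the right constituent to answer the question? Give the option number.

1

The question word "what" targets the direct object.
Option (1) clefts "the trophy" — that matches what the question asks about.
Option (2) clefts "with reluctance" — the manner, not what was asked.
So the congruent reply is (1).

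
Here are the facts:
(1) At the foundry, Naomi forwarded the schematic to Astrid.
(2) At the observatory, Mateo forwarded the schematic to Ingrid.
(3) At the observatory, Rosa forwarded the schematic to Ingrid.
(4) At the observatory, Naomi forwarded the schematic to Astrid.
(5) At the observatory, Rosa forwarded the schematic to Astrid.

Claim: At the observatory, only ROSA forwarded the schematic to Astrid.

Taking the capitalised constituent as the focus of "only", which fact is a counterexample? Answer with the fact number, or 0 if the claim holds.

Focus (in capitals) is "Rosa" — the agent. "Only" excludes alternative agents while holding fixed thing = the schematic, recipient = Astrid, setting = at the observatory.
Fact (4) matches on thing = the schematic, recipient = Astrid, setting = at the observatory, but has agent = Naomi instead. That refutes the claim.

4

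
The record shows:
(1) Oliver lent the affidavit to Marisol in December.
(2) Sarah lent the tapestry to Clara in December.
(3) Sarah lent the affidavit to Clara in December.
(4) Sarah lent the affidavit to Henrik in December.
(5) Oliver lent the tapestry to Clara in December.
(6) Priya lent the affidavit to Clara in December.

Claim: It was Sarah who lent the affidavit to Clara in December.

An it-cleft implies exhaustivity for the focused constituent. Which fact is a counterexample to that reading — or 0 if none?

6

Focus of the cleft: "Sarah" (the agent). Presupposed background: same thing, recipient, setting (the affidavit / Clara / in December).
The exhaustive reading says no other agent fits that background.
But fact (6) also has same thing, recipient, setting (the affidavit / Clara / in December), with agent = Priya — so the exhaustive reading fails.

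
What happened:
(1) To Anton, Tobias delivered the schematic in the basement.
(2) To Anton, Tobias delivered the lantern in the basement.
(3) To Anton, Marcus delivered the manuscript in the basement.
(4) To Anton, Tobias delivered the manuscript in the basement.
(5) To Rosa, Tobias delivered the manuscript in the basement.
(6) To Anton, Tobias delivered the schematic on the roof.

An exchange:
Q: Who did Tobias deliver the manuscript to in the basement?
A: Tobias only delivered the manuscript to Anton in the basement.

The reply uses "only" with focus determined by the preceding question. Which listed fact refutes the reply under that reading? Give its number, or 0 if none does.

The question "Who did ... to ...?" targets the recipient, so in the reply the focus falls on "Anton".
"Only" then excludes alternative recipients while the background — Tobias as agent and the manuscript as thing and in the basement as setting — is held fixed.
Fact (5) shares the background with a different recipient (Rosa) — counterexample.
(Fact (1) would refute a reading with focus on the thing — but that is not what the question asks.)

5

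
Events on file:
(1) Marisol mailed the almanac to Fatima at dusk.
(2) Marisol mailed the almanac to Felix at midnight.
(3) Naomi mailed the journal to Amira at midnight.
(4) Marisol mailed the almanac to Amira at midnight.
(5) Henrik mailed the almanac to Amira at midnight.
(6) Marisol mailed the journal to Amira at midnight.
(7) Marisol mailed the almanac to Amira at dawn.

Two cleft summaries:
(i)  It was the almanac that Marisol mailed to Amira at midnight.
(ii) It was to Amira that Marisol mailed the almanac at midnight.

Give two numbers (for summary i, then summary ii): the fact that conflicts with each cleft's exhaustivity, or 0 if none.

6, 2

Summary (i) focuses "the almanac" (the thing); background Marisol as agent and Amira as recipient and at midnight as setting. Fact (6) matches that background with thing = the journal — refutes (i).
Summary (ii) focuses "Amira" (the recipient); background Marisol as agent and the almanac as thing and at midnight as setting. Fact (2) matches that background with recipient = Felix — refutes (ii).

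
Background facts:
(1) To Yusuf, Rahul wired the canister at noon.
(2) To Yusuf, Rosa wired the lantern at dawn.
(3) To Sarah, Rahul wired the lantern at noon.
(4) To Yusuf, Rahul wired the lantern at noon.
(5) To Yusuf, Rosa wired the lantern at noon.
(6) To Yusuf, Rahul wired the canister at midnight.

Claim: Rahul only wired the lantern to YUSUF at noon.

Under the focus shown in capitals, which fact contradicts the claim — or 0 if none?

The capitals mark "Yusuf" as focus. So "only" rules out other recipients, with the rest (same agent, thing, setting (Rahul / the lantern / at noon)) as background.
Fact (3) matches on same agent, thing, setting (Rahul / the lantern / at noon), but has recipient = Sarah instead. That refutes the claim.

3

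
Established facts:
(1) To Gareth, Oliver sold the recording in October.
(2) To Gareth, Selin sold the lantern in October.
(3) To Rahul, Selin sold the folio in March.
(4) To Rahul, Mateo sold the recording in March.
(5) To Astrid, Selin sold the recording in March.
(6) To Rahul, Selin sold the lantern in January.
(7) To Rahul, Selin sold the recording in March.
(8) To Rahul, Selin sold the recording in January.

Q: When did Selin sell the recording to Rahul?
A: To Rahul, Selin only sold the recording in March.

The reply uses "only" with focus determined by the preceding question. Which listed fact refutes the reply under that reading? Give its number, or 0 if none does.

8

Answering "When did ...?" puts focus on the setting — here, "in March".
"Only" then excludes alternative settings while the background — same agent, thing, recipient (Selin / the recording / Rahul) — is held fixed.
Fact (8) shares the background with a different setting (in January) — counterexample.
(Fact (3) would refute a reading with focus on the thing — but that is not what the question asks.)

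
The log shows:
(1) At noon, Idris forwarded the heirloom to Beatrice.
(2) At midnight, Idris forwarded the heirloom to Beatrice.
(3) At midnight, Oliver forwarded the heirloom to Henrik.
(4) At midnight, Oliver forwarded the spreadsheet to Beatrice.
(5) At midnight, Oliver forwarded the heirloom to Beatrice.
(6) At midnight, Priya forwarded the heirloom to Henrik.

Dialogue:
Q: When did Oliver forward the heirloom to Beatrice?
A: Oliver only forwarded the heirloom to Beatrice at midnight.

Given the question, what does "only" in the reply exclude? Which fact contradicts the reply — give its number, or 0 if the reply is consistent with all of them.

0

Answering "When did ...?" puts focus on the setting — here, "at midnight".
So "only" ranges over settings; the rest (agent = Oliver, thing = the heirloom, recipient = Beatrice) is presupposed.
No listed fact shares that background with another setting. Nothing contradicts the reply.
(Fact (3) would refute a reading with focus on the recipient — but that is not what the question asks.)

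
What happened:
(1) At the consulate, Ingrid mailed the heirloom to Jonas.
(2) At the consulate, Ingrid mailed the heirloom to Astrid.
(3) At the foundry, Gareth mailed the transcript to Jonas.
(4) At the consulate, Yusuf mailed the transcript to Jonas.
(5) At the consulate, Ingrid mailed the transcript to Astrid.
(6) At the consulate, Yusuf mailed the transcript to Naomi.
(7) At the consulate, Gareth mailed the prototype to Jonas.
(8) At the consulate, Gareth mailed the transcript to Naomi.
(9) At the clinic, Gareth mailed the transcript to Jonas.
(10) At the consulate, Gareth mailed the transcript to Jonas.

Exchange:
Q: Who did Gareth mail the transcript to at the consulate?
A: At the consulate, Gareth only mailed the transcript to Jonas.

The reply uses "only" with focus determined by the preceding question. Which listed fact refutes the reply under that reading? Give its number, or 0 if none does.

8

The question "Who did ... to ...?" targets the recipient, so in the reply the focus falls on "Jonas".
"Only" then excludes alternative recipients while the background — Gareth as agent and the transcript as thing and at the consulate as setting — is held fixed.
Fact (8) shares the background with a different recipient (Naomi) — counterexample.
(Fact (7) would refute a reading with focus on the thing — but that is not what the question asks.)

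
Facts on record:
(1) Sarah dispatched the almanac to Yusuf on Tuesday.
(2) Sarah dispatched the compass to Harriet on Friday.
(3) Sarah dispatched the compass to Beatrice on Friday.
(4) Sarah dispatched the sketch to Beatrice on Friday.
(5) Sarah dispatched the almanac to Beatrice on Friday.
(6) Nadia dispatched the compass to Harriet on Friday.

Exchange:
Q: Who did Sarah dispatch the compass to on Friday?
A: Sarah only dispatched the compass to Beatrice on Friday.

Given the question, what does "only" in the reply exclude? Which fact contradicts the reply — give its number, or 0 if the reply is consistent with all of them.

2

Answering "Who did ... to ...?" puts focus on the recipient — here, "Beatrice".
So "only" ranges over recipients; the rest (agent = Sarah, thing = the compass, setting = on Friday) is presupposed.
Fact (2) keeps agent = Sarah, thing = the compass, setting = on Friday but has recipient = Harriet; that refutes the reply.
(Fact (4) would refute a reading with focus on the thing — but that is not what the question asks.)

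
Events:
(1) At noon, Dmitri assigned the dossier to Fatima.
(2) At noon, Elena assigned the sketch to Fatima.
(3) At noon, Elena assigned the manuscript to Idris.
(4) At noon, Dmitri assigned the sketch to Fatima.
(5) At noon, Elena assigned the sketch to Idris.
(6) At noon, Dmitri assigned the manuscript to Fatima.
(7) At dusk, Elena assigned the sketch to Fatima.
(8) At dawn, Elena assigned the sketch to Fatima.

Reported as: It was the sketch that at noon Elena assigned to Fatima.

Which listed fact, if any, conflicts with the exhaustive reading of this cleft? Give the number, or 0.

Focus of the cleft: "the sketch" (the thing). Presupposed background: Elena as agent and Fatima as recipient and at noon as setting.
Exhaustivity: the sketch is the only thing satisfying that background.
Every other fact differs from the presupposition on some backgrounded slot, so none challenges the exhaustivity.

0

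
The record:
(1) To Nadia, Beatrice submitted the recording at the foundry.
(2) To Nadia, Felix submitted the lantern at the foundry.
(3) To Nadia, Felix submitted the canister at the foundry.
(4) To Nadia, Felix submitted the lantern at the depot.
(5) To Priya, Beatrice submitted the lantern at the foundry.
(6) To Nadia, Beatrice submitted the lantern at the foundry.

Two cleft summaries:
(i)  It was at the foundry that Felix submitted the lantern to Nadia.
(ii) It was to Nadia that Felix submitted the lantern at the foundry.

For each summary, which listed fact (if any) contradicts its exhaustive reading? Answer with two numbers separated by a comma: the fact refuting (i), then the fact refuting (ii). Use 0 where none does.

Summary (i) focuses "at the foundry" (the setting); background Felix as agent and the lantern as thing and Nadia as recipient. Fact (4) matches that background with setting = at the depot — refutes (i).
Summary (ii) focuses "Nadia" (the recipient); background Felix as agent and the lantern as thing and at the foundry as setting. No fact matches that background with a different recipient, so 0.

4, 0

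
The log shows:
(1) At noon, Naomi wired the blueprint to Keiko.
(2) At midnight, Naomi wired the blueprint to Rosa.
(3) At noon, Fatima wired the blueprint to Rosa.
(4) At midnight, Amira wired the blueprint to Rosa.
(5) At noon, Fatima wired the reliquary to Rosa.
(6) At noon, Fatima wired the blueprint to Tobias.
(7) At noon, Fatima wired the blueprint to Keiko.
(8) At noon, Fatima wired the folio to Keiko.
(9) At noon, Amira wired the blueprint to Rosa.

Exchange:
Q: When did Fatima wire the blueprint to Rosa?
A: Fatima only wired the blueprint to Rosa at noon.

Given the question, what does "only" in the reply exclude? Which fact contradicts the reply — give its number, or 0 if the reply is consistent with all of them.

0

The question "When did ...?" targets the setting, so in the reply the focus falls on "at noon".
So "only" ranges over settings; the rest (Fatima as agent and the blueprint as thing and Rosa as recipient) is presupposed.
No listed fact shares that background with another setting. Nothing contradicts the reply.
(Fact (5) would refute a reading with focus on the thing — but that is not what the question asks.)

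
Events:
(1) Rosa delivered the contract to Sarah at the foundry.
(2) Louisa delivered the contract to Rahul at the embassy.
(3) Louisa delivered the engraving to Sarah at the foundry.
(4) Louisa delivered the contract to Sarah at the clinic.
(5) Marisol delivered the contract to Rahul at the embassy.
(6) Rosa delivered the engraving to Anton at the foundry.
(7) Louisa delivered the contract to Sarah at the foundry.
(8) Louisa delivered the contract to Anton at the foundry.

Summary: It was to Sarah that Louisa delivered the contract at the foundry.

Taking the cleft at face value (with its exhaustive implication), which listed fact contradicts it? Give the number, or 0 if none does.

8

The cleft puts "Sarah" in focus and presupposes the open proposition with same agent, thing, setting (Louisa / the contract / at the foundry).
Exhaustivity: Sarah is the only recipient satisfying that background.
But fact (8) also has same agent, thing, setting (Louisa / the contract / at the foundry), with recipient = Anton — so the exhaustive reading fails.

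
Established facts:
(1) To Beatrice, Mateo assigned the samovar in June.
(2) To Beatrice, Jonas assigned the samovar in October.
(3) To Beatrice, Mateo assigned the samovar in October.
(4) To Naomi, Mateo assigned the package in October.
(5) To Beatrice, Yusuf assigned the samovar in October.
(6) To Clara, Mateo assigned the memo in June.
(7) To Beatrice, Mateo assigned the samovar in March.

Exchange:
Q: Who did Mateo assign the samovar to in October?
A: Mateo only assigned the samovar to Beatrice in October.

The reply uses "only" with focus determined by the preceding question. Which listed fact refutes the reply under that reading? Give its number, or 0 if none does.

The question "Who did ... to ...?" targets the recipient, so in the reply the focus falls on "Beatrice".
So "only" ranges over recipients; the rest (agent = Mateo, thing = the samovar, setting = in October) is presupposed.
No fact keeps agent = Mateo, thing = the samovar, setting = in October while changing the recipient; every other fact differs on something backgrounded. The reply stands.
(Fact (1) would refute a reading with focus on the setting — but that is not what the question asks.)

0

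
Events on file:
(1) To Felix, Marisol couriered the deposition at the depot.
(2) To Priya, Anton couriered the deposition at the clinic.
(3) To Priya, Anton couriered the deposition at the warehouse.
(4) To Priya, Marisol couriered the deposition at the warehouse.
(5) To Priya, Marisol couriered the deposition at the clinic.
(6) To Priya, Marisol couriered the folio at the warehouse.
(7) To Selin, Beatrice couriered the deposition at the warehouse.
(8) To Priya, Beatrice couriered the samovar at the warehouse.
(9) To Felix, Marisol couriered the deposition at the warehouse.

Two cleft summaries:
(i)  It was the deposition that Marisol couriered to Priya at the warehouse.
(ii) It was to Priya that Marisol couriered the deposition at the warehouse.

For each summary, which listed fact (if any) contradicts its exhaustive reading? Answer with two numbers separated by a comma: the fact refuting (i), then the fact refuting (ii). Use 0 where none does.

6, 9

Summary (i) focuses "the deposition" (the thing); background same agent, recipient, setting (Marisol / Priya / at the warehouse). Fact (6) matches that background with thing = the folio — refutes (i).
Summary (ii) focuses "Priya" (the recipient); background same agent, thing, setting (Marisol / the deposition / at the warehouse). Fact (9) matches that background with recipient = Felix — refutes (ii).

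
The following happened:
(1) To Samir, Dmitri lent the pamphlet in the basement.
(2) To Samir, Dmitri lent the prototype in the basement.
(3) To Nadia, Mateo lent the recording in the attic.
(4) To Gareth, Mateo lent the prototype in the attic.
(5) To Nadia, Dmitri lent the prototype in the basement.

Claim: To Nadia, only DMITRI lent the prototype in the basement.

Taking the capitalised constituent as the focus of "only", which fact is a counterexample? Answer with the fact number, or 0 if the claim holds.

0

The capitals mark "Dmitri" as focus. So "only" rules out other agents, with the rest (the prototype as thing and Nadia as recipient and in the basement as setting) as background.
Every other fact changes something in the background, not just the agent. Nothing refutes the claim.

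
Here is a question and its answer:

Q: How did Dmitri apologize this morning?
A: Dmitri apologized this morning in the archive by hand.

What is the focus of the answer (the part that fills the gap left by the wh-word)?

by hand

The wh-word "how" asks about the manner.
In the answer, "Dmitri" and "this morning" are given — repeated from the question.
"in the archive" is also new, but it specifies the location, which is not what the question asks about — so it is not the focus.
The constituent filling the manner gap is "by hand"; that is the focus.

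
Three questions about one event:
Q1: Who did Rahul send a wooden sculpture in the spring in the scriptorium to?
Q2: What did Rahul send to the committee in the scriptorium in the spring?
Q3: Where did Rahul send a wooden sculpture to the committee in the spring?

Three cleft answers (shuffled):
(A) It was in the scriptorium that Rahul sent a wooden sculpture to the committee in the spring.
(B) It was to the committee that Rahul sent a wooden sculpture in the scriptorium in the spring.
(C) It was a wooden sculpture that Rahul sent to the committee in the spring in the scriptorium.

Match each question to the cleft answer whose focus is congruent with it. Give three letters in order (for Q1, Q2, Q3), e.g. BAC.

Q1 asks about the recipient; cleft (B) focuses "to the committee", which is the recipient — so Q1 → B.
Q2 asks about the direct object; cleft (C) focuses "a wooden sculpture", which is the direct object — so Q2 → C.
Q3 asks about the location; cleft (A) focuses "in the scriptorium", which is the location — so Q3 → A.
Mapping: Q1→B, Q2→C, Q3→A.

BCA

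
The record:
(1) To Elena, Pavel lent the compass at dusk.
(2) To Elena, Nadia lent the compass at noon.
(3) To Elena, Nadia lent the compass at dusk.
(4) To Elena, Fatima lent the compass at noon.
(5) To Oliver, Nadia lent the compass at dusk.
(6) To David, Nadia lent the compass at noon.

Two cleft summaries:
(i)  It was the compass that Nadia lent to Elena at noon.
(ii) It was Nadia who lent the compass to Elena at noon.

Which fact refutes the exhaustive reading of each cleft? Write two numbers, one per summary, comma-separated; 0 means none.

0, 4

(i): focus "the compass". No fact shares same agent, recipient, setting (Nadia / Elena / at noon) with a different thing. 0.
(ii): focus "Nadia". Looking for same thing, recipient, setting (the compass / Elena / at noon) with some other agent — fact (4) has Fatima there. Refuted.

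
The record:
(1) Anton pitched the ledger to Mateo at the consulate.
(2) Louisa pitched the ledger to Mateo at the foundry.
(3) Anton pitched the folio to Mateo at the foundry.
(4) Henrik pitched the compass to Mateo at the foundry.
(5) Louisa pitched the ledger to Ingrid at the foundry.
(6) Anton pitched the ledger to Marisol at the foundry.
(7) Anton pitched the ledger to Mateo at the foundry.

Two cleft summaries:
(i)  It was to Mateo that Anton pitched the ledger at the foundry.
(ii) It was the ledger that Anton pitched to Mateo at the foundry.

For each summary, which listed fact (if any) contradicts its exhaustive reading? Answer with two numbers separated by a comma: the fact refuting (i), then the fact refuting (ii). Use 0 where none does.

(i): focus "Mateo". Looking for agent = Anton, thing = the ledger, setting = at the foundry with some other recipient — fact (6) has Marisol there. Refuted.
(ii): focus "the ledger". Looking for agent = Anton, recipient = Mateo, setting = at the foundry with some other thing — fact (3) has the folio there. Refuted.

6, 3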